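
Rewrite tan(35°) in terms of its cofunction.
tan(35°) = cot(90° - 35°) = cot(55°)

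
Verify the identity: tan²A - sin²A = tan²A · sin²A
LHS = sin²A/cos²A - sin²A = sin²A(1/cos²A - 1) = sin²A · (1 - cos²A)/cos²A = sin²A · sin²A/cos²A = sin²A · tan²A = RHS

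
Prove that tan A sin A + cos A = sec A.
LHS = sin²A/cos A + cos A = (sin²A + cos²A)/cos A = 1/cos A = sec A = RHS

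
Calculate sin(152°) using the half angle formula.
sin(152°) = √((1 - cos 304°)/2) = 0.4695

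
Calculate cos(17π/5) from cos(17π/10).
cos(17π/5) = cos²17π/10 - sin²17π/10 = -0.309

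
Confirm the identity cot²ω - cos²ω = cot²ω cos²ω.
LHS = cos²ω/sin²ω - cos²ω = cos²ω(1/sin²ω - 1) = cos²ω · (1 - sin²ω)/sin²ω = cos²ω · cos²ω/sin²ω = cos²ω · cot²ω = RHS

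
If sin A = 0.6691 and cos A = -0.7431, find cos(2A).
cos(2A) = cos²A - sin²A = 0.1045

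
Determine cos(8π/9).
cos(8π/9) = -0.9397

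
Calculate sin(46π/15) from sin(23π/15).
sin(46π/15) = 2 sin 23π/15 cos 23π/15 = -0.2079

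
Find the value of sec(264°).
sec(264°) = -9.567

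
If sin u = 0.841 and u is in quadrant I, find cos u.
cos u = 0.541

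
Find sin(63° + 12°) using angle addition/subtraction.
sin(63° + 12°) = sin 63° cos 12° + cos 63° sin 12° = (√6+√2)/4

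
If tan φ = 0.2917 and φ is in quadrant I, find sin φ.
sin φ = 0.28 (using tan²φ + 1 = sec²φ)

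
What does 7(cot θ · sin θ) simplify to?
7(cot θ · sin θ) = 7(cos θ) (using Quotient identity)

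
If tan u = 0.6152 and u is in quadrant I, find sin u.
sin u = 0.524 (using tan²u + 1 = sec²u)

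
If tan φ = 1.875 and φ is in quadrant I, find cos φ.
cos φ = 0.4706 (using tan²φ + 1 = sec²φ)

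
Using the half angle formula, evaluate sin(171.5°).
sin(171.5°) = √((1 - cos 343°)/2) = 0.1478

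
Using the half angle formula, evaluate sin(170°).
sin(170°) = √((1 - cos 340°)/2) = 0.1736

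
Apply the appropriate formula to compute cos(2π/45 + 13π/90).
cos(2π/45 + 13π/90) = cos 2π/45 cos 13π/90 - sin 2π/45 sin 13π/90 = 0.829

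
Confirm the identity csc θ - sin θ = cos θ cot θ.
LHS = 1/sin θ - sin θ = (1 - sin²θ)/sin θ = cos²θ/sin θ = cos θ · (cos θ/sin θ) = cos θ cot θ = RHS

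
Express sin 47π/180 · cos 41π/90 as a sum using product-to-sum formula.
sin 47π/180 cos 41π/90 = (1/2)[sin(47π/180+41π/90) + sin(47π/180-41π/90)]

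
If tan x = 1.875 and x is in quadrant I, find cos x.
cos x = 0.4706 (using tan²x + 1 = sec²x)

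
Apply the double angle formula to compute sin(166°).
sin(166°) = 2 sin 83° cos 83° = 0.2419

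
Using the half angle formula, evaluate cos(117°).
cos(117°) = -√((1 + cos 234°)/2) = -0.454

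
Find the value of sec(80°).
sec(80°) = 5.759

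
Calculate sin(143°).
sin(143°) = 0.6018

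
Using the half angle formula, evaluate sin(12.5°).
sin(12.5°) = √((1 - cos 25°)/2) = 0.2164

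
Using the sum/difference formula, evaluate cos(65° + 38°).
cos(65° + 38°) = cos 65° cos 38° - sin 65° sin 38° = -0.225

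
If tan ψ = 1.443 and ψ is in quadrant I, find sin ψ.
sin ψ = 0.8219 (using tan²ψ + 1 = sec²ψ)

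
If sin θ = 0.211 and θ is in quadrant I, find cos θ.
cos θ = 0.9775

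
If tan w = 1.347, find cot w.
cot w = 1/tan w = 0.7424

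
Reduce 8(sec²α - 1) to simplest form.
8(sec²α - 1) = 8(tan²α) (using Pythagorean identity)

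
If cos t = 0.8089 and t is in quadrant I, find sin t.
sin t = 0.5879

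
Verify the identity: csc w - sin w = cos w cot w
LHS = 1/sin w - sin w = (1 - sin²w)/sin w = cos²w/sin w = cos w · (cos w/sin w) = cos w cot w = RHS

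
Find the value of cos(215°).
cos(215°) = -0.8192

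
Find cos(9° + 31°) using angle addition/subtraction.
cos(9° + 31°) = cos 9° cos 31° - sin 9° sin 31° = 0.766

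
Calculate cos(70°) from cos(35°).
cos(70°) = cos²35° - sin²35° = 0.342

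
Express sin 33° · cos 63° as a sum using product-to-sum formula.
sin 33° cos 63° = (1/2)[sin(33°+63°) + sin(33°-63°)]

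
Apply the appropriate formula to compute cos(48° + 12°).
cos(48° + 12°) = cos 48° cos 12° - sin 48° sin 12° = 1/2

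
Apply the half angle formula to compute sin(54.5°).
sin(54.5°) = √((1 - cos 109°)/2) = 0.8141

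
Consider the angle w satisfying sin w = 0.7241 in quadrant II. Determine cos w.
cos w = ±√(1 - sin²w) = -0.6897 (negative in QII)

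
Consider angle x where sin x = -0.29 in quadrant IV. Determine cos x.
cos x = √(1 - sin²x) = 0.957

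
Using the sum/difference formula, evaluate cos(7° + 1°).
cos(7° + 1°) = cos 7° cos 1° - sin 7° sin 1° = 0.9903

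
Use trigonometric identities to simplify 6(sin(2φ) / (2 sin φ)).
6(sin(2φ) / (2 sin φ)) = 6(cos φ) (using Double angle)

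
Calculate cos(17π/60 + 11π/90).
cos(17π/60 + 11π/90) = cos 17π/60 cos 11π/90 - sin 17π/60 sin 11π/90 = 0.2924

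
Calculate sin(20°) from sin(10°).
sin(20°) = 2 sin 10° cos 10° = 0.342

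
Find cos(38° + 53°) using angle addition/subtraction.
cos(38° + 53°) = cos 38° cos 53° - sin 38° sin 53° = -0.01745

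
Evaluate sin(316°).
sin(316°) = -0.6947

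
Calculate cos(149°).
cos(149°) = -0.8572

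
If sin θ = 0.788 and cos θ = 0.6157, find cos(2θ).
cos(2θ) = cos²θ - sin²θ = -0.2419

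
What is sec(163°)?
sec(163°) = -1.046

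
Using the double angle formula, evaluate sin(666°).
sin(666°) = 2 sin 333° cos 333° = -0.809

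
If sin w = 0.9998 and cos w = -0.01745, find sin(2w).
sin(2w) = 2 sin w cos w = -0.03489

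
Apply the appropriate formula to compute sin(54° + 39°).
sin(54° + 39°) = sin 54° cos 39° + cos 54° sin 39° = 0.9986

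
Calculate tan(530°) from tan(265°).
tan(530°) = 2 tan 265° / (1 - tan²265°) = -0.1763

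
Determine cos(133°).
cos(133°) = -0.682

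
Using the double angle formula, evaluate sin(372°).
sin(372°) = 2 sin 186° cos 186° = 0.2079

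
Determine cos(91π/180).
cos(91π/180) = -0.01745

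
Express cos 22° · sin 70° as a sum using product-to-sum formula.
cos 22° sin 70° = (1/2)[sin(22°+70°) - sin(22°-70°)]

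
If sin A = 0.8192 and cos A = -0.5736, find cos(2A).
cos(2A) = cos²A - sin²A = -0.3421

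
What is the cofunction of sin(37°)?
sin(37°) = cos(90° - 37°) = cos(53°)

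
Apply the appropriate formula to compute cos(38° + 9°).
cos(38° + 9°) = cos 38° cos 9° - sin 38° sin 9° = 0.682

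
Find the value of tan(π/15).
tan(π/15) = 0.2126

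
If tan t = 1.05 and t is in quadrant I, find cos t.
cos t = 0.6897 (using tan²t + 1 = sec²t)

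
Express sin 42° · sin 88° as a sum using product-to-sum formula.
sin 42° sin 88° = (1/2)[cos(42°-88°) - cos(42°+88°)]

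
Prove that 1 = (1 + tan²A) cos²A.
RHS = sec²A · cos²A = (1/cos²A) · cos²A = 1 = LHS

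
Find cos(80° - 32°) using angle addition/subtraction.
cos(80° - 32°) = cos 80° cos 32° + sin 80° sin 32° = 0.6691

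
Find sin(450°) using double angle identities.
sin(450°) = 2 sin 225° cos 225° = 1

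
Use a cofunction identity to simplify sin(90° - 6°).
sin(90° - 6°) = cos(6°)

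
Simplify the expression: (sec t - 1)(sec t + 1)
(sec t - 1)(sec t + 1) = tan²t (using Diff. of squares)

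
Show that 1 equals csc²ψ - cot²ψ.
RHS = 1/sin²ψ - cos²ψ/sin²ψ = (1 - cos²ψ)/sin²ψ = sin²ψ/sin²ψ = 1 = LHS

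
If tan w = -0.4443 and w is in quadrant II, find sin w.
sin w = 0.406 (using tan²w + 1 = sec²w)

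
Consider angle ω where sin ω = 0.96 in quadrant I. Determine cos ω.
cos ω = √(1 - sin²ω) = 0.28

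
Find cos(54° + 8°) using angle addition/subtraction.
cos(54° + 8°) = cos 54° cos 8° - sin 54° sin 8° = 0.4695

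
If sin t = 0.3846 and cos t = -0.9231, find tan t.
tan t = sin t / cos t = -0.4166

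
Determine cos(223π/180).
cos(223π/180) = -0.7314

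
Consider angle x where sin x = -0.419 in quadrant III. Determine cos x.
cos x = ±√(1 - sin²x) = -0.908 (negative in QIII)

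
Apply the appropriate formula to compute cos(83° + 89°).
cos(83° + 89°) = cos 83° cos 89° - sin 83° sin 89° = -0.9903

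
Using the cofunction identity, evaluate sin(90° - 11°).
sin(90° - 11°) = cos(11°) = 0.9816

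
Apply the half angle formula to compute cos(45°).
cos(45°) = √((1 + cos 90°)/2) = √2/2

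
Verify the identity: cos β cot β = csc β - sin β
RHS = 1/sin β - sin β = (1 - sin²β)/sin β = cos²β/sin β = cos β · (cos β/sin β) = cos β cot β = LHS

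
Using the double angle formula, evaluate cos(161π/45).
cos(161π/45) = cos²161π/90 - sin²161π/90 = 0.2419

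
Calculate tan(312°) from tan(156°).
tan(312°) = 2 tan 156° / (1 - tan²156°) = -1.111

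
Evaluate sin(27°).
sin(27°) = 0.454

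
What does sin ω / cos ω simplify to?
sin ω / cos ω = tan ω (using Quotient identity)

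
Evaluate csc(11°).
csc(11°) = 5.241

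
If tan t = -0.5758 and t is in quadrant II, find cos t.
cos t = -0.8666 (using tan²t + 1 = sec²t)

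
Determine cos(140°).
cos(140°) = -0.766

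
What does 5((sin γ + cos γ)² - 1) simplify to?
5((sin γ + cos γ)² - 1) = 5(sin(2γ)) (using Pythagorean + double angle)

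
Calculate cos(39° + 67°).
cos(39° + 67°) = cos 39° cos 67° - sin 39° sin 67° = -0.2756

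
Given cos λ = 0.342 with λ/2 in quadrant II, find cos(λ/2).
cos(λ/2) = ±√((1 + cos λ)/2); negative since λ/2 ∈ QII, so cos(λ/2) = -0.8191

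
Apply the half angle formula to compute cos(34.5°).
cos(34.5°) = √((1 + cos 69°)/2) = 0.8241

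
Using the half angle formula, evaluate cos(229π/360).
cos(229π/360) = -√((1 + cos 229π/180)/2) = -0.4147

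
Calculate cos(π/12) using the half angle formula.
cos(π/12) = √((1 + cos π/6)/2) = (√6+√2)/4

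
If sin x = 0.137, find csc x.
csc x = 1/sin x = 7.299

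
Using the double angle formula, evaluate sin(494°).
sin(494°) = 2 sin 247° cos 247° = 0.7193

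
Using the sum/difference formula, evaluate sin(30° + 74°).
sin(30° + 74°) = sin 30° cos 74° + cos 30° sin 74° = 0.9703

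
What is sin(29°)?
sin(29°) = 0.4848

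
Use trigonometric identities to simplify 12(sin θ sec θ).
12(sin θ sec θ) = 12(tan θ) (using Reciprocal + quotient)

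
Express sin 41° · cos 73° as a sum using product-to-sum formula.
sin 41° cos 73° = (1/2)[sin(41°+73°) + sin(41°-73°)]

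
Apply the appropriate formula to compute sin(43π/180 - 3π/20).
sin(43π/180 - 3π/20) = sin 43π/180 cos 3π/20 - cos 43π/180 sin 3π/20 = 0.2756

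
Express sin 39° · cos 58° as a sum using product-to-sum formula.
sin 39° cos 58° = (1/2)[sin(39°+58°) + sin(39°-58°)]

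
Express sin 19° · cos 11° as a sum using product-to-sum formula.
sin 19° cos 11° = (1/2)[sin(19°+11°) + sin(19°-11°)]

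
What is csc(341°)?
csc(341°) = -3.072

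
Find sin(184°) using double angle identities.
sin(184°) = 2 sin 92° cos 92° = -0.06976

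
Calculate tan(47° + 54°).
tan(47° + 54°) = (tan 47° + tan 54°)/(1 - tan 47° tan 54°) = -5.145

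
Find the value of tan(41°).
tan(41°) = 0.8693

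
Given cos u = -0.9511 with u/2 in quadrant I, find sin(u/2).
sin(u/2) = ±√((1 - cos u)/2); positive since u/2 ∈ QI, so sin(u/2) = 0.9877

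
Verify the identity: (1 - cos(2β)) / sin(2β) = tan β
LHS = 2sin²β / (2 sin β cos β) = sin β/cos β = tan β = RHS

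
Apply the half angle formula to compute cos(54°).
cos(54°) = √((1 + cos 108°)/2) = 0.5878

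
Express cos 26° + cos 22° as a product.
cos 26° + cos 22° = 2 cos(24°) cos(2°)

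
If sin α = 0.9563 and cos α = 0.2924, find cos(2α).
cos(2α) = cos²α - sin²α = -0.829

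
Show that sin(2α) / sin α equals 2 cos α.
LHS = 2 sin α cos α / sin α = 2 cos α = RHS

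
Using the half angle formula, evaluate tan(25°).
tan(25°) = sin 50° / (1 + cos 50°) = 0.4663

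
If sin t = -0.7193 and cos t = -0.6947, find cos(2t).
cos(2t) = cos²t - sin²t = -0.03478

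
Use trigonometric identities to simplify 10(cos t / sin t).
10(cos t / sin t) = 10(cot t) (using Quotient identity)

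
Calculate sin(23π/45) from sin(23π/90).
sin(23π/45) = 2 sin 23π/90 cos 23π/90 = 0.9994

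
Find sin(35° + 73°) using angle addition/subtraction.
sin(35° + 73°) = sin 35° cos 73° + cos 35° sin 73° = 0.9511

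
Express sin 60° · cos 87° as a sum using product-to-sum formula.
sin 60° cos 87° = (1/2)[sin(60°+87°) + sin(60°-87°)]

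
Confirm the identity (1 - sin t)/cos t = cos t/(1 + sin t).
LHS = (1 - sin t)(1 + sin t) / (cos t(1 + sin t)) = (1 - sin²t) / (cos t(1 + sin t)) = cos²t / (cos t(1 + sin t)) = cos t/(1 + sin t) = RHS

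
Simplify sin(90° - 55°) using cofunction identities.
sin(90° - 55°) = cos(55°)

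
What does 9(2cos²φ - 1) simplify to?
9(2cos²φ - 1) = 9(cos(2φ)) (using Double angle)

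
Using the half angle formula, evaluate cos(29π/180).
cos(29π/180) = √((1 + cos 29π/90)/2) = 0.8746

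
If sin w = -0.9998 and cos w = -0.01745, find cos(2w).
cos(2w) = cos²w - sin²w = -0.9993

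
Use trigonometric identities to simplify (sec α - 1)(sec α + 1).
(sec α - 1)(sec α + 1) = tan²α (using Diff. of squares)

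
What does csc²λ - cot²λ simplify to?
csc²λ - cot²λ = 1 (using Pythagorean identity)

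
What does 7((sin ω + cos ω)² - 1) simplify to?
7((sin ω + cos ω)² - 1) = 7(sin(2ω)) (using Pythagorean + double angle)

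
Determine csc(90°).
csc(90°) = 1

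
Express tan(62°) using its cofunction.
tan(62°) = cot(90° - 62°) = cot(28°)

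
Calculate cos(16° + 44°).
cos(16° + 44°) = cos 16° cos 44° - sin 16° sin 44° = 1/2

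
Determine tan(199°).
tan(199°) = 0.3443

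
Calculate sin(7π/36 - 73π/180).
sin(7π/36 - 73π/180) = sin 7π/36 cos 73π/180 - cos 7π/36 sin 73π/180 = -0.6157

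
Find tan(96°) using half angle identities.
tan(96°) = sin 192° / (1 + cos 192°) = -9.514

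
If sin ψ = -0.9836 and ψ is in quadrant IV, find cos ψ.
cos ψ = 0.1804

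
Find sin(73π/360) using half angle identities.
sin(73π/360) = √((1 - cos 73π/180)/2) = 0.5948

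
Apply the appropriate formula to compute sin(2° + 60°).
sin(2° + 60°) = sin 2° cos 60° + cos 2° sin 60° = 0.8829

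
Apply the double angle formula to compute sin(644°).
sin(644°) = 2 sin 322° cos 322° = -0.9703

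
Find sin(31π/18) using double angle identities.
sin(31π/18) = 2 sin 31π/36 cos 31π/36 = -0.766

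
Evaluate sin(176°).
sin(176°) = 0.06976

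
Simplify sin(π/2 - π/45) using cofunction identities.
sin(π/2 - π/45) = cos(π/45)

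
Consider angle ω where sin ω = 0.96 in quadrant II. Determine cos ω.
cos ω = ±√(1 - sin²ω) = -0.28 (negative in QII)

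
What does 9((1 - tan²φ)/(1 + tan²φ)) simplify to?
9((1 - tan²φ)/(1 + tan²φ)) = 9(cos(2φ)) (using Double angle)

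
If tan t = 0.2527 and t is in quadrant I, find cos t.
cos t = 0.9695 (using tan²t + 1 = sec²t)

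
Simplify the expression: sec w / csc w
sec w / csc w = tan w (using Reciprocal identities)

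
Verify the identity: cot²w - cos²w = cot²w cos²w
LHS = cos²w/sin²w - cos²w = cos²w(1/sin²w - 1) = cos²w · (1 - sin²w)/sin²w = cos²w · cos²w/sin²w = cos²w · cot²w = RHS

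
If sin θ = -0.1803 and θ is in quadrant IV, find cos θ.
cos θ = 0.9836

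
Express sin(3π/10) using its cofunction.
sin(3π/10) = cos(π/2 - 3π/10) = cos(π/5)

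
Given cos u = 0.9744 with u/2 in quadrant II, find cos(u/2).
cos(u/2) = ±√((1 + cos u)/2); negative since u/2 ∈ QII, so cos(u/2) = -0.9936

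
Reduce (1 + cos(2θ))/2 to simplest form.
(1 + cos(2θ))/2 = cos²θ (using Power reduction)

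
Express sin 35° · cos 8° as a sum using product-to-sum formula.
sin 35° cos 8° = (1/2)[sin(35°+8°) + sin(35°-8°)]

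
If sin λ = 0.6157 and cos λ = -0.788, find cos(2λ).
cos(2λ) = cos²λ - sin²λ = 0.2419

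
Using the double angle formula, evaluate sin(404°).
sin(404°) = 2 sin 202° cos 202° = 0.6947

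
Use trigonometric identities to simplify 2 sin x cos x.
2 sin x cos x = sin(2x) (using Double angle)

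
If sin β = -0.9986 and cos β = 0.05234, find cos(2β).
cos(2β) = cos²β - sin²β = -0.9945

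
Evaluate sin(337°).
sin(337°) = -0.3907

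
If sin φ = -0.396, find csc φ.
csc φ = 1/sin φ = -2.525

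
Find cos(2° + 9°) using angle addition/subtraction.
cos(2° + 9°) = cos 2° cos 9° - sin 2° sin 9° = 0.9816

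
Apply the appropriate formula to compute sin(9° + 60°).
sin(9° + 60°) = sin 9° cos 60° + cos 9° sin 60° = 0.9336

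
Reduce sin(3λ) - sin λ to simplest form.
sin(3λ) - sin λ = 2 cos(2λ) sin λ (using Sum-to-product)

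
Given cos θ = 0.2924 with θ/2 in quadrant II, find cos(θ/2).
cos(θ/2) = ±√((1 + cos θ)/2); negative since θ/2 ∈ QII, so cos(θ/2) = -0.8039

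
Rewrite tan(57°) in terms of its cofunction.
tan(57°) = cot(90° - 57°) = cot(33°)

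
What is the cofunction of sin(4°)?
sin(4°) = cos(90° - 4°) = cos(86°)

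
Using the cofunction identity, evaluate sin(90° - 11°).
sin(90° - 11°) = cos(11°) = 0.9816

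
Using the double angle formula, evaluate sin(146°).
sin(146°) = 2 sin 73° cos 73° = 0.5592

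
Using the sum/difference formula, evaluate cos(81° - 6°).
cos(81° - 6°) = cos 81° cos 6° + sin 81° sin 6° = (√6-√2)/4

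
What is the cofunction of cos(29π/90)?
cos(29π/90) = sin(π/2 - 29π/90) = sin(8π/45)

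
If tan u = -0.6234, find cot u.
cot u = 1/tan u = -1.604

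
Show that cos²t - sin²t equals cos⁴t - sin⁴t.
RHS = (cos²t - sin²t)(cos²t + sin²t) = (cos²t - sin²t) · 1 = cos²t - sin²t = LHS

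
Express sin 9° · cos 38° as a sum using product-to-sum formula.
sin 9° cos 38° = (1/2)[sin(9°+38°) + sin(9°-38°)]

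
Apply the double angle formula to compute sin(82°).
sin(82°) = 2 sin 41° cos 41° = 0.9903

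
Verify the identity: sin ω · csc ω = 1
LHS = sin ω · (1/sin ω) = 1 = RHS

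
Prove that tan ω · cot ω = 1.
LHS = (sin ω/cos ω) · (cos ω/sin ω) = 1 = RHS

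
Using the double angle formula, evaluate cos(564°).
cos(564°) = cos²282° - sin²282° = -0.9135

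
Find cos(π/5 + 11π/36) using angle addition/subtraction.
cos(π/5 + 11π/36) = cos π/5 cos 11π/36 - sin π/5 sin 11π/36 = -0.01745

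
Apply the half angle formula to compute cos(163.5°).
cos(163.5°) = -√((1 + cos 327°)/2) = -0.9588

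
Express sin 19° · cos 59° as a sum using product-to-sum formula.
sin 19° cos 59° = (1/2)[sin(19°+59°) + sin(19°-59°)]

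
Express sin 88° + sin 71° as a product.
sin 88° + sin 71° = 2 sin(79.5°) cos(8.5°)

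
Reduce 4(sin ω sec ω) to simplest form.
4(sin ω sec ω) = 4(tan ω) (using Reciprocal + quotient)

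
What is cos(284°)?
cos(284°) = 0.2419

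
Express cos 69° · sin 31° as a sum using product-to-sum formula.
cos 69° sin 31° = (1/2)[sin(69°+31°) - sin(69°-31°)]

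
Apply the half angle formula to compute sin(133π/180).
sin(133π/180) = √((1 - cos 133π/90)/2) = 0.7314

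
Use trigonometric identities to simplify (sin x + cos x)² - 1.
(sin x + cos x)² - 1 = sin(2x) (using Pythagorean + double angle)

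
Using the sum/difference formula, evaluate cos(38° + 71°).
cos(38° + 71°) = cos 38° cos 71° - sin 38° sin 71° = -0.3256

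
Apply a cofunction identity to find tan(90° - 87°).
tan(90° - 87°) = cot(87°) = 0.05241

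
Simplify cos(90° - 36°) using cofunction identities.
cos(90° - 36°) = sin(36°)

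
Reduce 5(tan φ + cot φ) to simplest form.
5(tan φ + cot φ) = 5(sec φ csc φ) (using Quotient identities)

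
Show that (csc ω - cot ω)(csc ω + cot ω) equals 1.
LHS = csc²ω - cot²ω = (1 + cot²ω) - cot²ω = 1 = RHS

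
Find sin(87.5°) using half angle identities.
sin(87.5°) = √((1 - cos 175°)/2) = 0.999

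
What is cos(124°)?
cos(124°) = -0.5592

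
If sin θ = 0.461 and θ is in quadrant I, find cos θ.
cos θ = 0.8874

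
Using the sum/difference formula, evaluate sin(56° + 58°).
sin(56° + 58°) = sin 56° cos 58° + cos 56° sin 58° = 0.9135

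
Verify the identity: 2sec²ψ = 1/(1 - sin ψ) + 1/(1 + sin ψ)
RHS = [(1 + sin ψ) + (1 - sin ψ)] / [(1 - sin ψ)(1 + sin ψ)] = 2/(1 - sin²ψ) = 2/cos²ψ = 2sec²ψ = LHS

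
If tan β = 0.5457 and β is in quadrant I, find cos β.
cos β = 0.8778 (using tan²β + 1 = sec²β)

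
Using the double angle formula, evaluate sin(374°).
sin(374°) = 2 sin 187° cos 187° = 0.2419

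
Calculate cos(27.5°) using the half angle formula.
cos(27.5°) = √((1 + cos 55°)/2) = 0.887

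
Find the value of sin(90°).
sin(90°) = 1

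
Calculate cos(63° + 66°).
cos(63° + 66°) = cos 63° cos 66° - sin 63° sin 66° = -0.6293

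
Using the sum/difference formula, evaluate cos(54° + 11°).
cos(54° + 11°) = cos 54° cos 11° - sin 54° sin 11° = 0.4226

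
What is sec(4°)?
sec(4°) = 1.002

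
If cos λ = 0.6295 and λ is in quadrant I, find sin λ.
sin λ = 0.777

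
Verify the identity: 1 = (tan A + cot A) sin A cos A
RHS = (sin A/cos A + cos A/sin A) sin A cos A = ((sin²A + cos²A)/(sin A cos A)) · sin A cos A = sin²A + cos²A = 1 = LHS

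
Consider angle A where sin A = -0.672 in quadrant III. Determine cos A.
cos A = ±√(1 - sin²A) = -0.7406 (negative in QIII)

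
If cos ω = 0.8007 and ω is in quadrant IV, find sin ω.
sin ω = -0.5991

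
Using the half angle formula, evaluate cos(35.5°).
cos(35.5°) = √((1 + cos 71°)/2) = 0.8141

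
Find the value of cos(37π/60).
cos(37π/60) = -0.3584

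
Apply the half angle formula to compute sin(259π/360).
sin(259π/360) = √((1 - cos 259π/180)/2) = 0.7716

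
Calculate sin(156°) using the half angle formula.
sin(156°) = √((1 - cos 312°)/2) = 0.4067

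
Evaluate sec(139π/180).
sec(139π/180) = -1.325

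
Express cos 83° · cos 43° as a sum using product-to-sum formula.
cos 83° cos 43° = (1/2)[cos(83°-43°) + cos(83°+43°)]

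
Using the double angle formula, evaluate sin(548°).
sin(548°) = 2 sin 274° cos 274° = -0.1392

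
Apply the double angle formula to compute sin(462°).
sin(462°) = 2 sin 231° cos 231° = 0.9781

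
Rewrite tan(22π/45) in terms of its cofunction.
tan(22π/45) = cot(π/2 - 22π/45) = cot(π/90)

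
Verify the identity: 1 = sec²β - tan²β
RHS = 1/cos²β - sin²β/cos²β = (1 - sin²β)/cos²β = cos²β/cos²β = 1 = LHS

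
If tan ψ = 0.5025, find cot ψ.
cot ψ = 1/tan ψ = 1.99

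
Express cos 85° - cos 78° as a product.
cos 85° - cos 78° = -2 sin(81.5°) sin(3.5°)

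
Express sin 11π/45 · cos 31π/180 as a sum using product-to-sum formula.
sin 11π/45 cos 31π/180 = (1/2)[sin(11π/45+31π/180) + sin(11π/45-31π/180)]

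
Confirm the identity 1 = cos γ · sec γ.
RHS = cos γ · (1/cos γ) = 1 = LHS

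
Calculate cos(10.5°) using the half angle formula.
cos(10.5°) = √((1 + cos 21°)/2) = 0.9833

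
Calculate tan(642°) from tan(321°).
tan(642°) = 2 tan 321° / (1 - tan²321°) = -4.705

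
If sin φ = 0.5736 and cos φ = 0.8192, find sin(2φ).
sin(2φ) = 2 sin φ cos φ = 0.9398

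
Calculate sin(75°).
sin(75°) = (√6+√2)/4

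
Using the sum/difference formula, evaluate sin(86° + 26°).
sin(86° + 26°) = sin 86° cos 26° + cos 86° sin 26° = 0.9272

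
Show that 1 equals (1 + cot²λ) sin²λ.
RHS = csc²λ · sin²λ = (1/sin²λ) · sin²λ = 1 = LHS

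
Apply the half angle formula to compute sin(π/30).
sin(π/30) = √((1 - cos π/15)/2) = 0.1045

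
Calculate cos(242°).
cos(242°) = -0.4695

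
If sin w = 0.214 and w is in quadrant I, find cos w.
cos w = 0.9768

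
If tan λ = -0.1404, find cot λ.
cot λ = 1/tan λ = -7.123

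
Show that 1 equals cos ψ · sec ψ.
RHS = cos ψ · (1/cos ψ) = 1 = LHS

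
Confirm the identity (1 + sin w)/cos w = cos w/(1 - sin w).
LHS = (1 + sin w)(1 - sin w) / (cos w(1 - sin w)) = (1 - sin²w) / (cos w(1 - sin w)) = cos²w / (cos w(1 - sin w)) = cos w/(1 - sin w) = RHS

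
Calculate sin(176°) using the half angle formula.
sin(176°) = √((1 - cos 352°)/2) = 0.06976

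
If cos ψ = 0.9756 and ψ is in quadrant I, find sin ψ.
sin ψ = 0.2196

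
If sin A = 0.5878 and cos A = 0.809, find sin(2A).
sin(2A) = 2 sin A cos A = 0.9511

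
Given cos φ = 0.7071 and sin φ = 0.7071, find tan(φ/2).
tan(φ/2) = sin φ / (1 + cos φ) = 0.4142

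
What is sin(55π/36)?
sin(55π/36) = -0.9962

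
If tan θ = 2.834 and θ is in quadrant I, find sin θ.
sin θ = 0.943 (using tan²θ + 1 = sec²θ)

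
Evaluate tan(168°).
tan(168°) = -0.2126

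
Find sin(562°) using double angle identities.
sin(562°) = 2 sin 281° cos 281° = -0.3746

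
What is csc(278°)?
csc(278°) = -1.01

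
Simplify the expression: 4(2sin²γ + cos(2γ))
4(2sin²γ + cos(2γ)) = 4 (using Double angle)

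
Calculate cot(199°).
cot(199°) = 2.904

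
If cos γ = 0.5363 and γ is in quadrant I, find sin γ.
sin γ = 0.844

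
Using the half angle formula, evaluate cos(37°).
cos(37°) = √((1 + cos 74°)/2) = 0.7986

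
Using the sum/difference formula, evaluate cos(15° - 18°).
cos(15° - 18°) = cos 15° cos 18° + sin 15° sin 18° = 0.9986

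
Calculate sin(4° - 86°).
sin(4° - 86°) = sin 4° cos 86° - cos 4° sin 86° = -0.9903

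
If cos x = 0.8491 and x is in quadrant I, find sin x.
sin x = 0.5282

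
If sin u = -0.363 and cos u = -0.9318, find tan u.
tan u = sin u / cos u = 0.3896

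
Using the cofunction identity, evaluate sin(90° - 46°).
sin(90° - 46°) = cos(46°) = 0.6947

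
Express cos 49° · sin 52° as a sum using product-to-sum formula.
cos 49° sin 52° = (1/2)[sin(49°+52°) - sin(49°-52°)]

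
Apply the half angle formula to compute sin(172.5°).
sin(172.5°) = √((1 - cos 345°)/2) = 0.1305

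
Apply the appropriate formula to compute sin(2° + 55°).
sin(2° + 55°) = sin 2° cos 55° + cos 2° sin 55° = 0.8387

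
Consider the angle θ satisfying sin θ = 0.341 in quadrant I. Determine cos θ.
cos θ = √(1 - sin²θ) = 0.9401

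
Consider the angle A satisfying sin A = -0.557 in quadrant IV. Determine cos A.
cos A = √(1 - sin²A) = 0.8305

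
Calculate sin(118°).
sin(118°) = 0.8829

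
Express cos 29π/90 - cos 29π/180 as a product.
cos 29π/90 - cos 29π/180 = -2 sin(29π/120) sin(29π/360)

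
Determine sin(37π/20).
sin(37π/20) = -0.454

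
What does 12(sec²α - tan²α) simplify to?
12(sec²α - tan²α) = 12 (using Pythagorean identity)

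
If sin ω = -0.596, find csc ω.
csc ω = 1/sin ω = -1.678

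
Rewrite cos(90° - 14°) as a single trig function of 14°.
cos(90° - 14°) = sin(14°)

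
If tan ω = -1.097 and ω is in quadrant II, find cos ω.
cos ω = -0.6737 (using tan²ω + 1 = sec²ω)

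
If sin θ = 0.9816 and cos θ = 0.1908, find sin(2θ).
sin(2θ) = 2 sin θ cos θ = 0.3746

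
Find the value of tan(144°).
tan(144°) = -0.7265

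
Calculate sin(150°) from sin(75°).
sin(150°) = 2 sin 75° cos 75° = 1/2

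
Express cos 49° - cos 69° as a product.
cos 49° - cos 69° = -2 sin(59°) sin(-10°)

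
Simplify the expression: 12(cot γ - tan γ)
12(cot γ - tan γ) = 12(2 cot(2γ)) (using Double angle)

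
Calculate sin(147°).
sin(147°) = 0.5446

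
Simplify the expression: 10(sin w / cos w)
10(sin w / cos w) = 10(tan w) (using Quotient identity)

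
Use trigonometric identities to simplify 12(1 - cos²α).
12(1 - cos²α) = 12(sin²α) (using Pythagorean identity)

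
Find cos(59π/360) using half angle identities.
cos(59π/360) = √((1 + cos 59π/180)/2) = 0.8704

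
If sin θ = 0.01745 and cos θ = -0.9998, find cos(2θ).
cos(2θ) = cos²θ - sin²θ = 0.9993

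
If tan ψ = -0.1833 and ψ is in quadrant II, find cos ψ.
cos ψ = -0.9836 (using tan²ψ + 1 = sec²ψ)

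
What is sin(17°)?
sin(17°) = 0.2924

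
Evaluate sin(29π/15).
sin(29π/15) = -0.2079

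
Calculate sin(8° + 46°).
sin(8° + 46°) = sin 8° cos 46° + cos 8° sin 46° = 0.809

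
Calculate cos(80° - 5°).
cos(80° - 5°) = cos 80° cos 5° + sin 80° sin 5° = (√6-√2)/4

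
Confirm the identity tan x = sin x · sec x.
RHS = sin x · (1/cos x) = sin x/cos x = tan x = LHS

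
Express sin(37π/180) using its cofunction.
sin(37π/180) = cos(π/2 - 37π/180) = cos(53π/180)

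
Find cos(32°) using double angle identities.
cos(32°) = cos²16° - sin²16° = 0.848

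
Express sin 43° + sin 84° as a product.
sin 43° + sin 84° = 2 sin(63.5°) cos(-20.5°)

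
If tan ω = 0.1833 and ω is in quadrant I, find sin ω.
sin ω = 0.1803 (using tan²ω + 1 = sec²ω)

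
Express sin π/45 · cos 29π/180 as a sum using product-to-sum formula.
sin π/45 cos 29π/180 = (1/2)[sin(π/45+29π/180) + sin(π/45-29π/180)]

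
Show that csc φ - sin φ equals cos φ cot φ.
LHS = 1/sin φ - sin φ = (1 - sin²φ)/sin φ = cos²φ/sin φ = cos φ · (cos φ/sin φ) = cos φ cot φ = RHS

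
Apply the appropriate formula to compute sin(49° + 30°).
sin(49° + 30°) = sin 49° cos 30° + cos 49° sin 30° = 0.9816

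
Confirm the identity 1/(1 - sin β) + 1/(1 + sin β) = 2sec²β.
LHS = [(1 + sin β) + (1 - sin β)] / [(1 - sin β)(1 + sin β)] = 2/(1 - sin²β) = 2/cos²β = 2sec²β = RHS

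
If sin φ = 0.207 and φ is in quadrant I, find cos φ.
cos φ = 0.9783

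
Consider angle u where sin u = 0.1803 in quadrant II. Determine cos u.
cos u = ±√(1 - sin²u) = -0.9836 (negative in QII)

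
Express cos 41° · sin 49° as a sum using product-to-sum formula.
cos 41° sin 49° = (1/2)[sin(41°+49°) - sin(41°-49°)]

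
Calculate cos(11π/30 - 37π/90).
cos(11π/30 - 37π/90) = cos 11π/30 cos 37π/90 + sin 11π/30 sin 37π/90 = 0.9903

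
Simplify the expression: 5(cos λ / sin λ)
5(cos λ / sin λ) = 5(cot λ) (using Quotient identity)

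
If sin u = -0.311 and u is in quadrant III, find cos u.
cos u = -0.9504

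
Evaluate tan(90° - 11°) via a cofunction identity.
tan(90° - 11°) = cot(11°) = 5.145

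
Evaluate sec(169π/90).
sec(169π/90) = 1.079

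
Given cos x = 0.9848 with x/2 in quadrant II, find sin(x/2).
sin(x/2) = ±√((1 - cos x)/2); positive since x/2 ∈ QII, so sin(x/2) = 0.08718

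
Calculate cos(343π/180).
cos(343π/180) = 0.9563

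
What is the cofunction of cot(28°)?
cot(28°) = tan(90° - 28°) = tan(62°)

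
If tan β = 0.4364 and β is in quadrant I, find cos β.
cos β = 0.9165 (using tan²β + 1 = sec²β)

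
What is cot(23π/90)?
cot(23π/90) = 0.9657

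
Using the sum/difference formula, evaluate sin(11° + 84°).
sin(11° + 84°) = sin 11° cos 84° + cos 11° sin 84° = 0.9962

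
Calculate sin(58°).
sin(58°) = 0.848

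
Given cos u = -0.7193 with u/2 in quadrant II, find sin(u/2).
sin(u/2) = ±√((1 - cos u)/2); positive since u/2 ∈ QII, so sin(u/2) = 0.9272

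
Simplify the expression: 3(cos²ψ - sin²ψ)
3(cos²ψ - sin²ψ) = 3(cos(2ψ)) (using Double angle)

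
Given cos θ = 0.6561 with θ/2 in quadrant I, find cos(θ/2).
cos(θ/2) = ±√((1 + cos θ)/2); positive since θ/2 ∈ QI, so cos(θ/2) = 0.91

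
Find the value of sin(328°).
sin(328°) = -0.5299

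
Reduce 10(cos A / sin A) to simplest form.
10(cos A / sin A) = 10(cot A) (using Quotient identity)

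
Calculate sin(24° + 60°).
sin(24° + 60°) = sin 24° cos 60° + cos 24° sin 60° = 0.9945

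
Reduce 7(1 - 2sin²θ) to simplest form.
7(1 - 2sin²θ) = 7(cos(2θ)) (using Double angle)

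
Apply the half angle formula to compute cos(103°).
cos(103°) = -√((1 + cos 206°)/2) = -0.225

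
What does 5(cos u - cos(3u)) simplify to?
5(cos u - cos(3u)) = 5(2 sin(2u) sin u) (using Sum-to-product)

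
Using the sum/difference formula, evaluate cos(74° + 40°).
cos(74° + 40°) = cos 74° cos 40° - sin 74° sin 40° = -0.4067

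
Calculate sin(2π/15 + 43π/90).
sin(2π/15 + 43π/90) = sin 2π/15 cos 43π/90 + cos 2π/15 sin 43π/90 = 0.9397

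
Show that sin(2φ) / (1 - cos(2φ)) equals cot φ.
LHS = 2 sin φ cos φ / (2sin²φ) = cos φ/sin φ = cot φ = RHS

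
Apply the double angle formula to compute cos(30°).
cos(30°) = cos²15° - sin²15° = √3/2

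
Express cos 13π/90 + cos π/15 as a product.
cos 13π/90 + cos π/15 = 2 cos(19π/180) cos(7π/180)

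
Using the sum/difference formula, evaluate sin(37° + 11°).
sin(37° + 11°) = sin 37° cos 11° + cos 37° sin 11° = 0.7431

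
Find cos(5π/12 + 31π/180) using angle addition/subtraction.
cos(5π/12 + 31π/180) = cos 5π/12 cos 31π/180 - sin 5π/12 sin 31π/180 = -0.2756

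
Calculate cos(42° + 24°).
cos(42° + 24°) = cos 42° cos 24° - sin 42° sin 24° = 0.4067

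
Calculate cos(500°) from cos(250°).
cos(500°) = 2cos²250° - 1 = -0.766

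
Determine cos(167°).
cos(167°) = -0.9744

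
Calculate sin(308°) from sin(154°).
sin(308°) = 2 sin 154° cos 154° = -0.788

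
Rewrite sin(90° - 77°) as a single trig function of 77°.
sin(90° - 77°) = cos(77°)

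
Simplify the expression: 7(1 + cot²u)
7(1 + cot²u) = 7(csc²u) (using Pythagorean identity)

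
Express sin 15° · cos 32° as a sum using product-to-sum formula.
sin 15° cos 32° = (1/2)[sin(15°+32°) + sin(15°-32°)]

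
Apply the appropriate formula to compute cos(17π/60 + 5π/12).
cos(17π/60 + 5π/12) = cos 17π/60 cos 5π/12 - sin 17π/60 sin 5π/12 = -0.5878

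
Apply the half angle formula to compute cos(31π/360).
cos(31π/360) = √((1 + cos 31π/180)/2) = 0.9636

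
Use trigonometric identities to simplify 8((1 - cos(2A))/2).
8((1 - cos(2A))/2) = 8(sin²A) (using Power reduction)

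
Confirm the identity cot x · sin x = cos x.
LHS = (cos x/sin x) · sin x = cos x = RHS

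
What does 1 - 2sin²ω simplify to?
1 - 2sin²ω = cos(2ω) (using Double angle)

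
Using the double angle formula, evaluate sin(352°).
sin(352°) = 2 sin 176° cos 176° = -0.1392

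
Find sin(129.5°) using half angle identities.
sin(129.5°) = √((1 - cos 259°)/2) = 0.7716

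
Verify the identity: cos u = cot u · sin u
RHS = (cos u/sin u) · sin u = cos u = LHS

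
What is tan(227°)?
tan(227°) = 1.072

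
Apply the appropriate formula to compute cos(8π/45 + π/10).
cos(8π/45 + π/10) = cos 8π/45 cos π/10 - sin 8π/45 sin π/10 = 0.6428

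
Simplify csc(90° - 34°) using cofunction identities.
csc(90° - 34°) = sec(34°)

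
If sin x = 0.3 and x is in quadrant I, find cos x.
cos x = 0.9539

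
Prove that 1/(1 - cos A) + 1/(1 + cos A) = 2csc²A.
LHS = [(1 + cos A) + (1 - cos A)] / [(1 - cos A)(1 + cos A)] = 2/(1 - cos²A) = 2/sin²A = 2csc²A = RHS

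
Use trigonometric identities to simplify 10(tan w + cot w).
10(tan w + cot w) = 10(sec w csc w) (using Quotient identities)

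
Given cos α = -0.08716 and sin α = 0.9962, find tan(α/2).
tan(α/2) = sin α / (1 + cos α) = 1.091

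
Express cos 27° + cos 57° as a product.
cos 27° + cos 57° = 2 cos(42°) cos(-15°)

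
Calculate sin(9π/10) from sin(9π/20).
sin(9π/10) = 2 sin 9π/20 cos 9π/20 = 0.309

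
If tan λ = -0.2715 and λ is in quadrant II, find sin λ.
sin λ = 0.262 (using tan²λ + 1 = sec²λ)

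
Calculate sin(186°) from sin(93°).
sin(186°) = 2 sin 93° cos 93° = -0.1045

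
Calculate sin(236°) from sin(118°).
sin(236°) = 2 sin 118° cos 118° = -0.829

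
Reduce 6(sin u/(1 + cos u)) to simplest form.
6(sin u/(1 + cos u)) = 6(tan(u/2)) (using Half angle)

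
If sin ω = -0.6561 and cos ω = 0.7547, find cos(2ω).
cos(2ω) = cos²ω - sin²ω = 0.1391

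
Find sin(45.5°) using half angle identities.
sin(45.5°) = √((1 - cos 91°)/2) = 0.7133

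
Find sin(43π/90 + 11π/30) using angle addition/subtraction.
sin(43π/90 + 11π/30) = sin 43π/90 cos 11π/30 + cos 43π/90 sin 11π/30 = 0.4695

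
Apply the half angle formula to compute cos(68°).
cos(68°) = √((1 + cos 136°)/2) = 0.3746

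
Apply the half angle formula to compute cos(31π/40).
cos(31π/40) = -√((1 + cos 31π/20)/2) = -0.7604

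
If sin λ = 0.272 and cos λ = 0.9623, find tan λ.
tan λ = sin λ / cos λ = 0.2827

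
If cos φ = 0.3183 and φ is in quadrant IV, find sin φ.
sin φ = -0.948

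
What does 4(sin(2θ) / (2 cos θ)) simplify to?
4(sin(2θ) / (2 cos θ)) = 4(sin θ) (using Double angle)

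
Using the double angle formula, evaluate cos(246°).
cos(246°) = cos²123° - sin²123° = -0.4067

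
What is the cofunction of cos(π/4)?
cos(π/4) = sin(π/2 - π/4) = sin(π/4)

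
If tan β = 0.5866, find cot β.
cot β = 1/tan β = 1.705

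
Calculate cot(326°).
cot(326°) = -1.483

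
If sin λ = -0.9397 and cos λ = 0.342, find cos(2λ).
cos(2λ) = cos²λ - sin²λ = -0.7661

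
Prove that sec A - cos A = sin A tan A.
LHS = 1/cos A - cos A = (1 - cos²A)/cos A = sin²A/cos A = sin A · (sin A/cos A) = sin A tan A = RHS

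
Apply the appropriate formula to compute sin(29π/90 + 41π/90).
sin(29π/90 + 41π/90) = sin 29π/90 cos 41π/90 + cos 29π/90 sin 41π/90 = 0.6428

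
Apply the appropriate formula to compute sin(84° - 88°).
sin(84° - 88°) = sin 84° cos 88° - cos 84° sin 88° = -0.06976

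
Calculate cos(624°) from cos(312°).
cos(624°) = cos²312° - sin²312° = -0.1045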